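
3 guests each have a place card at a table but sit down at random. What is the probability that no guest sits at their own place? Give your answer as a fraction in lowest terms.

There are 3! = 6 seatings.
By inclusion-exclusion, seatings with no fixed points: C(3,0)·3! − C(3,1)·2! + C(3,2)·1! − C(3,3)·0! = 2.
Probability = 2/6 = 1/3.

1/3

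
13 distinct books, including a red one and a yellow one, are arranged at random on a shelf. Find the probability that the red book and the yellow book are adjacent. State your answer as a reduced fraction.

There are 13! = 6227020800 arrangements.
Treat the red book and the yellow book as a block: 12! arrangements of the blocks × 2 orders within the block = 2·479001600 = 958003200.
Probability = 958003200/6227020800 = 2/13.

2/13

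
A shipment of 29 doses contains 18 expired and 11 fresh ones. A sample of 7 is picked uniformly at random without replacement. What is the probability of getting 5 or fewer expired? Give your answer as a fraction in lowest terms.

There are C(29,7) = 1560780 ways to choose the 7.
Count the complement (more than 5 expired): C(18,6)·C(11,1) + C(18,7)·C(11,0) = 204204 + 31824 = 236028.
Probability = 1 − 236028/1560780 = 1324752/1560780 = 8492/10005.

8492/10005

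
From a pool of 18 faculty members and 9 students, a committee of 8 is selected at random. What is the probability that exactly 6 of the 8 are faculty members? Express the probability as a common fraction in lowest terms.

1904/6325

Total number of selections: C(27,8) = 2220075.
Selections with exactly 6 faculty members: choose 6 of the 18 faculty members and 2 of the 9 students, C(18,6)·C(9,2) = 18564·36 = 668304.
Probability = 668304/2220075 = 1904/6325.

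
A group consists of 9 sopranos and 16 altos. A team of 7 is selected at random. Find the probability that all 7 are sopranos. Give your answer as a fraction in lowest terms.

9/120175

There are C(25,7) = 480700 possible selections.
Selections with all sopranos: C(9,7) = 36.
Probability = 36/480700 = 9/120175.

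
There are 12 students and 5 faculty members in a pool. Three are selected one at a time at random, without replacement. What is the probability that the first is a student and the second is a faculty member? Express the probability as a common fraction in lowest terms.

15/68

Multiply the conditional probabilities at each draw: 12/17 · 5/16 = 60/272 = 15/68.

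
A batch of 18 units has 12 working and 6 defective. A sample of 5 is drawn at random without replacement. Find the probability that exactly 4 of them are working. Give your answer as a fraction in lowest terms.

Total number of selections: C(18,5) = 8568.
Selections with exactly 4 working: choose 4 of the 12 working and 1 of the 6 defective, C(12,4)·C(6,1) = 495·6 = 2970.
Probability = 2970/8568 = 165/476.

165/476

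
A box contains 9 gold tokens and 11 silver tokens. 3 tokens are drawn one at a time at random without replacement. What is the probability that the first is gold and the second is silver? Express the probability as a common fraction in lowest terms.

99/380

Multiply the conditional probabilities at each draw: 9/20 · 11/19 = 99/380.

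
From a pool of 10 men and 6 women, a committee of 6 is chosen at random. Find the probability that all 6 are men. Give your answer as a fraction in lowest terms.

There are C(16,6) = 8008 possible selections.
Selections with all men: C(10,6) = 210.
Probability = 210/8008 = 15/572.

15/572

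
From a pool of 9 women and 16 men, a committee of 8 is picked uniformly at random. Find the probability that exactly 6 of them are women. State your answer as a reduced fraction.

There are C(25,8) = 1081575 ways to choose 8 from 25.
Selections with exactly 6 women: choose 6 of the 9 women and 2 of the 16 men, C(9,6)·C(16,2) = 84·120 = 10080.
Probability = 10080/1081575 = 224/24035.

224/24035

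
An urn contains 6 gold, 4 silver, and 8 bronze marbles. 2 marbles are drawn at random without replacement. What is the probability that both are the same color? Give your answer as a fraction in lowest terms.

49/153

There are C(18,2) = 153 ways to draw 2 marbles.
All same color: C(6,2) + C(4,2) + C(8,2) = 15 + 6 + 28 = 49.
Probability = 49/153.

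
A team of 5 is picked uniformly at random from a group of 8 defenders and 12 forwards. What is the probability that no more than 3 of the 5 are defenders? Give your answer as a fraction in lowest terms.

There are C(20,5) = 15504 ways to choose the 5.
Favorable selections (no more than 3 defenders): C(8,0)·C(12,5) + C(8,1)·C(12,4) + C(8,2)·C(12,3) + C(8,3)·C(12,2) = 792 + 3960 + 6160 + 3696 = 14608.
Probability = 14608/15504 = 913/969.

913/969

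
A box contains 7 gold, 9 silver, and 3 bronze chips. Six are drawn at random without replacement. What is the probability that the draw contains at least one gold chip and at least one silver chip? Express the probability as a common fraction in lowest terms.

There are C(19,6) = 27132 possible draws.
By inclusion-exclusion on the complements, draws missing all gold or all silver: C(12,6) + C(10,6) − C(3,6) = 924 + 210 − 0 = 1134.
So draws with at least one of each: 27132 − 1134 = 25998, probability 25998/27132 = 619/646.

619/646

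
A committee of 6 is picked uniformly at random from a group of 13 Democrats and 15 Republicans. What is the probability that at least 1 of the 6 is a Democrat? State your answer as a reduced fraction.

817/828

Total selections: C(28,6) = 376740.
The complement is all 6 are Republicans: C(15,6) = 5005.
Probability = 1 − 5005/376740 = 371735/376740 = 817/828.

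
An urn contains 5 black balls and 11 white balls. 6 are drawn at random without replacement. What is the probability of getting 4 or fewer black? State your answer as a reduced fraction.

727/728

There are C(16,6) = 8008 ways to choose the 6.
The complement is exactly 5 black: C(5,5)·C(11,1) = 11.
Probability = 1 − 11/8008 = 7997/8008 = 727/728.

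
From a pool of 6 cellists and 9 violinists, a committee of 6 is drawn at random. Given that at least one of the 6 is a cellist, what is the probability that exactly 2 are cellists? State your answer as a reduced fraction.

Work in counts. Selections with at least one cellist: C(15,6) − C(9,6) = 5005 − 84 = 4921.
Of those, selections where exactly 2 are cellists: C(6,2)·C(9,4) = 15·126 = 1890.
Conditional probability = 1890/4921 = 270/703.

270/703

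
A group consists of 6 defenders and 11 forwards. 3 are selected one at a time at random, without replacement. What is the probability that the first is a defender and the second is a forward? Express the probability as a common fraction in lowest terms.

33/136

Multiply the conditional probabilities at each draw: 6/17 · 11/16 = 66/272 = 33/136.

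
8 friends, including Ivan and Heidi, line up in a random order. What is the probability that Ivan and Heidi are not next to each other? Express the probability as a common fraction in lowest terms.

There are 8! = 40320 arrangements.
Arrangements with Ivan and Heidi adjacent: 2·7! = 10080.
So not adjacent: 40320 − 10080 = 30240, probability 30240/40320 = 3/4.

3/4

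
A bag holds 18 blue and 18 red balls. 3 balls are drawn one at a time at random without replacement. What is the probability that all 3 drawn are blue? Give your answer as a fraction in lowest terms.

Multiply the conditional probabilities at each draw: 18/36 · 17/35 · 16/34 = 4896/42840 = 4/35.

4/35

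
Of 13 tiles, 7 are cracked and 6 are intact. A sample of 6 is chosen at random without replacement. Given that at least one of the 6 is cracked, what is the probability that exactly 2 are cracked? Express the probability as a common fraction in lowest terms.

Work in counts. Selections with at least one cracked: C(13,6) − C(6,6) = 1716 − 1 = 1715.
Of those, selections where exactly 2 are cracked: C(7,2)·C(6,4) = 21·15 = 315.
Conditional probability = 315/1715 = 9/49.

9/49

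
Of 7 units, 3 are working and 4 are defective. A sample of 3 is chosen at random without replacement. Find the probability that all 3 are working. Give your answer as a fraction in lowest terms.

1/35

There are C(7,3) = 35 possible selections.
Selections with all working: C(3,3) = 1.
Probability = 1/35.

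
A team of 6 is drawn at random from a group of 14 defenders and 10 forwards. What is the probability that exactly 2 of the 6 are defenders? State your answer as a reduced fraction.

1365/9614

Total number of selections: C(24,6) = 134596.
Selections with exactly 2 defenders: choose 2 of the 14 defenders and 4 of the 10 forwards, C(14,2)·C(10,4) = 91·210 = 19110.
Probability = 19110/134596 = 1365/9614.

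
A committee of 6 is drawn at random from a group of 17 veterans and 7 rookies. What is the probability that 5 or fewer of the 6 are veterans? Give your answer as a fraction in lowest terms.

4365/4807

There are C(24,6) = 134596 ways to choose the 6.
The complement is exactly 6 veterans: C(17,6)·C(7,0) = 12376.
Probability = 1 − 12376/134596 = 122220/134596 = 4365/4807.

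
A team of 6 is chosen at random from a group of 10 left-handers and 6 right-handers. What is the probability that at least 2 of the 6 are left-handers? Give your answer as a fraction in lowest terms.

7947/8008

Total selections: C(16,6) = 8008.
Count the complement (fewer than 2 left-handers): C(10,0)·C(6,6) + C(10,1)·C(6,5) = 1 + 60 = 61.
Probability = 1 − 61/8008 = 7947/8008.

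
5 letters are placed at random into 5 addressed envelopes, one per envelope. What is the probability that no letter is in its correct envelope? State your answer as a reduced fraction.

There are 5! = 120 assignments.
By inclusion-exclusion, assignments with no fixed points: C(5,0)·5! − C(5,1)·4! + C(5,2)·3! − C(5,3)·2! + C(5,4)·1! − C(5,5)·0! = 44.
Probability = 44/120 = 11/30.

11/30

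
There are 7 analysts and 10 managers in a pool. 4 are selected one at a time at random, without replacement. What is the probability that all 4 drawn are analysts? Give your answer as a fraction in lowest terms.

1/68

Multiply the conditional probabilities at each draw: 7/17 · 6/16 · 5/15 · 4/14 = 840/57120 = 1/68.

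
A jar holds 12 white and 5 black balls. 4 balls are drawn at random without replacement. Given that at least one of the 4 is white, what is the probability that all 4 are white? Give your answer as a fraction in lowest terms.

Work in counts. Selections with at least one white: C(17,4) − C(5,4) = 2380 − 5 = 2375.
Of those, selections where all 4 are white: C(12,4) = 495.
Conditional probability = 495/2375 = 99/475.

99/475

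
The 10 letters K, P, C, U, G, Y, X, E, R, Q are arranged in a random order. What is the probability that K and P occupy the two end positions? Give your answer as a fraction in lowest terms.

1/45

There are 10! = 3628800 arrangements.
Place K and P at the ends in 2 ways, arrange the remaining 8 in 8! = 40320 ways: 2·40320 = 80640.
Probability = 80640/3628800 = 1/45.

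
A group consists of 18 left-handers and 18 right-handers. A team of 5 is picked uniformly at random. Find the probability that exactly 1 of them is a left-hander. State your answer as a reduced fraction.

45/308

There are C(36,5) = 376992 ways to choose 5 from 36.
Selections with exactly 1 left-hander: choose 1 of the 18 left-handers and 4 of the 18 right-handers, C(18,1)·C(18,4) = 18·3060 = 55080.
Probability = 55080/376992 = 45/308.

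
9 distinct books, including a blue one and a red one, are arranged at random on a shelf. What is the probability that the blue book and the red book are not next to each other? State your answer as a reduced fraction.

7/9

There are 9! = 362880 arrangements.
Arrangements with the blue book and the red book adjacent: 2·8! = 80640.
So not adjacent: 362880 − 80640 = 282240, probability 282240/362880 = 7/9.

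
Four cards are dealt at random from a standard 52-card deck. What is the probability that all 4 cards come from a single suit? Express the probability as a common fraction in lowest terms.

44/4165

There are C(52,4) = 270725 possible 4-card hands.
Hands of one suit: 4 suits × C(13,4) = 4·715 = 2860.
Probability = 2860/270725 = 44/4165.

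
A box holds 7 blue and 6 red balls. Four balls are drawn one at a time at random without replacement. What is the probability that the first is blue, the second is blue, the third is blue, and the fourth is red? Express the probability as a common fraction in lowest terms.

21/286

Multiply the conditional probabilities at each draw: 7/13 · 6/12 · 5/11 · 6/10 = 1260/17160 = 21/286.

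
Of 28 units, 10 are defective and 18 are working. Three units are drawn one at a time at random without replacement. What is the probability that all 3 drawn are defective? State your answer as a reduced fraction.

Multiply the conditional probabilities at each draw: 10/28 · 9/27 · 8/26 = 720/19656 = 10/273.

10/273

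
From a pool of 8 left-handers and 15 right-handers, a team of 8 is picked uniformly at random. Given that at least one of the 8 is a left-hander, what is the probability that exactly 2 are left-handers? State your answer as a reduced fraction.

12740/43989

Work in counts. Selections with at least one left-hander: C(23,8) − C(15,8) = 490314 − 6435 = 483879.
Of those, selections where exactly 2 are left-handers: C(8,2)·C(15,6) = 28·5005 = 140140.
Conditional probability = 140140/483879 = 12740/43989.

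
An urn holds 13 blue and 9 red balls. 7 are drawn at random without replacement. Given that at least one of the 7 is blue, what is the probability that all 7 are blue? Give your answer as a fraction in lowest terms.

11/1093

Work in counts. Selections with at least one blue: C(22,7) − C(9,7) = 170544 − 36 = 170508.
Of those, selections where all 7 are blue: C(13,7) = 1716.
Conditional probability = 1716/170508 = 11/1093.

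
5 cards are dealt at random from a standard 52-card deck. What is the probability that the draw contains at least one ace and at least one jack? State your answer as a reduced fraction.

6509/64974

There are C(52,5) = 2598960 possible draws.
By inclusion-exclusion on the complements, draws missing all aces or all jacks: C(48,5) + C(48,5) − C(44,5) = 1712304 + 1712304 − 1086008 = 2338600.
So draws with at least one of each: 2598960 − 2338600 = 260360, probability 260360/2598960 = 6509/64974.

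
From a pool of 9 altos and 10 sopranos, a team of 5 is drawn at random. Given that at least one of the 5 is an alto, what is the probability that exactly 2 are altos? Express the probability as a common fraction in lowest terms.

Work in counts. Selections with at least one alto: C(19,5) − C(10,5) = 11628 − 252 = 11376.
Of those, selections where exactly 2 are altos: C(9,2)·C(10,3) = 36·120 = 4320.
Conditional probability = 4320/11376 = 30/79.

30/79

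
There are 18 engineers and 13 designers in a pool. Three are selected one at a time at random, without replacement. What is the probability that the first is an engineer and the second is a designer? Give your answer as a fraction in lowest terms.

Multiply the conditional probabilities at each draw: 18/31 · 13/30 = 234/930 = 39/155.

39/155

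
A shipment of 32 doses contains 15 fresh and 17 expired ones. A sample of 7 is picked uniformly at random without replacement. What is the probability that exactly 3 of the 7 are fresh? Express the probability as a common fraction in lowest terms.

The sample space is all 7-subsets of the 32: C(32,7) = 3365856.
Selections with exactly 3 fresh: choose 3 of the 15 fresh and 4 of the 17 expired, C(15,3)·C(17,4) = 455·2380 = 1082900.
Probability = 1082900/3365856 = 20825/64728.

20825/64728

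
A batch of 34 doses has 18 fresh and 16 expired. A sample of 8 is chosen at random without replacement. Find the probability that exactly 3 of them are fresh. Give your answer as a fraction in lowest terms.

Total number of selections: C(34,8) = 18156204.
Selections with exactly 3 fresh: choose 3 of the 18 fresh and 5 of the 16 expired, C(18,3)·C(16,5) = 816·4368 = 3564288.
Probability = 3564288/18156204 = 5824/29667.

5824/29667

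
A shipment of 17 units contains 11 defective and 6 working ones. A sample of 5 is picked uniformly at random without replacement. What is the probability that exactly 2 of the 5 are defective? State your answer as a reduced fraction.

275/1547

There are C(17,5) = 6188 ways to choose 5 from 17.
Selections with exactly 2 defective: choose 2 of the 11 defective and 3 of the 6 working, C(11,2)·C(6,3) = 55·20 = 1100.
Probability = 1100/6188 = 275/1547.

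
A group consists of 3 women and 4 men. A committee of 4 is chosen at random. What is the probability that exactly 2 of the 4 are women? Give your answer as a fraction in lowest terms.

18/35

There are C(7,4) = 35 ways to choose 4 from 7.
Selections with exactly 2 women: choose 2 of the 3 women and 2 of the 4 men, C(3,2)·C(4,2) = 3·6 = 18.
Probability = 18/35.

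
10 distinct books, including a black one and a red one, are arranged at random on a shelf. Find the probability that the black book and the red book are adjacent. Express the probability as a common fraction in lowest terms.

There are 10! = 3628800 arrangements.
Treat the black book and the red book as a block: 9! arrangements of the blocks × 2 orders within the block = 2·362880 = 725760.
Probability = 725760/3628800 = 1/5.

1/5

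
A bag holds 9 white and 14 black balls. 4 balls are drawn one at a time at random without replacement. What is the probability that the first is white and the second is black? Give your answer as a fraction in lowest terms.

63/253

Multiply the conditional probabilities at each draw: 9/23 · 14/22 = 126/506 = 63/253.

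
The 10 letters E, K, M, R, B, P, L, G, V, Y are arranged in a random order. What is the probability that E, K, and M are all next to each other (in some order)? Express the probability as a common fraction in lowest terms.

There are 10! = 3628800 arrangements.
Treat the three as one block: 8! placements × 3! orders within the block = 40320·6 = 241920.
Probability = 241920/3628800 = 1/15.

1/15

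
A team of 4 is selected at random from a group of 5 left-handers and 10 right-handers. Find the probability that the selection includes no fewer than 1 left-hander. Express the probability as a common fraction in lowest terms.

Total selections: C(15,4) = 1365.
The complement is all 4 are right-handers: C(10,4) = 210.
Probability = 1 − 210/1365 = 1155/1365 = 11/13.

11/13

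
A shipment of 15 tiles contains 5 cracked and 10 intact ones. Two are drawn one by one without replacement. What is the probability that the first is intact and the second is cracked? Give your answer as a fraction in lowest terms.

Multiply the conditional probabilities at each draw: 10/15 · 5/14 = 50/210 = 5/21.

5/21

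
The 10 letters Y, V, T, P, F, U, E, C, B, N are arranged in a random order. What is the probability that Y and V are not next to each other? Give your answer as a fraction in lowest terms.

There are 10! = 3628800 arrangements.
Arrangements with Y and V adjacent: 2·9! = 725760.
So not adjacent: 3628800 − 725760 = 2903040, probability 2903040/3628800 = 4/5.

4/5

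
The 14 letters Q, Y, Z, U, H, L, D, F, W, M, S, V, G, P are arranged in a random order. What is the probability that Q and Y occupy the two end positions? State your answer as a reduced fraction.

1/91

There are 14! = 87178291200 arrangements.
Place Q and Y at the ends in 2 ways, arrange the remaining 12 in 12! = 479001600 ways: 2·479001600 = 958003200.
Probability = 958003200/87178291200 = 1/91.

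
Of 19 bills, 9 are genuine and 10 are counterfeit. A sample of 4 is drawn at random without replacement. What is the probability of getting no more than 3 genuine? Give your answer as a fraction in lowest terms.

Total selections: C(19,4) = 3876.
The complement is exactly 4 genuine: C(9,4)·C(10,0) = 126.
Probability = 1 − 126/3876 = 3750/3876 = 625/646.

625/646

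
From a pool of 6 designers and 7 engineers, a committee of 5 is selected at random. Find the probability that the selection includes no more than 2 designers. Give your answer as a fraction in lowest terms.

84/143

There are C(13,5) = 1287 ways to choose the 5.
Favorable selections (no more than 2 designers): C(6,0)·C(7,5) + C(6,1)·C(7,4) + C(6,2)·C(7,3) = 21 + 210 + 525 = 756.
Probability = 756/1287 = 84/143.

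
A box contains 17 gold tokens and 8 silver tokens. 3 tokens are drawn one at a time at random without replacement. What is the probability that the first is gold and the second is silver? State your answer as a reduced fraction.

Multiply the conditional probabilities at each draw: 17/25 · 8/24 = 136/600 = 17/75.

17/75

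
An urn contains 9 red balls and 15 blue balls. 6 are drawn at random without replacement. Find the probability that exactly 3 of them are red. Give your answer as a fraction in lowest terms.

There are C(24,6) = 134596 ways to choose 6 from 24.
Selections with exactly 3 red: choose 3 of the 9 red and 3 of the 15 blue, C(9,3)·C(15,3) = 84·455 = 38220.
Probability = 38220/134596 = 1365/4807.

1365/4807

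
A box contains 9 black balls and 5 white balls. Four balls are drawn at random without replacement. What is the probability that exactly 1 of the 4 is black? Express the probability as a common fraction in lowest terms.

The sample space is all 4-subsets of the 14: C(14,4) = 1001.
Selections with exactly 1 black: choose 1 of the 9 black and 3 of the 5 white, C(9,1)·C(5,3) = 9·10 = 90.
Probability = 90/1001.

90/1001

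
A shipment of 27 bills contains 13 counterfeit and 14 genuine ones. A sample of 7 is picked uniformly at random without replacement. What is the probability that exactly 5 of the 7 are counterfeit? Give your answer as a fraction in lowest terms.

91/690

Total number of selections: C(27,7) = 888030.
Selections with exactly 5 counterfeit: choose 5 of the 13 counterfeit and 2 of the 14 genuine, C(13,5)·C(14,2) = 1287·91 = 117117.
Probability = 117117/888030 = 91/690.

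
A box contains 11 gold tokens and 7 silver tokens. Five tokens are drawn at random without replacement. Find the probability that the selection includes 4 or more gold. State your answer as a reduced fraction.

There are C(18,5) = 8568 ways to choose the 5.
Favorable selections (4 or more gold): C(11,4)·C(7,1) + C(11,5)·C(7,0) = 2310 + 462 = 2772.
Probability = 2772/8568 = 11/34.

11/34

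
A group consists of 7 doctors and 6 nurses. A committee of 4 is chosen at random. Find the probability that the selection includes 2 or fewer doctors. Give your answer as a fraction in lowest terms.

94/143

There are C(13,4) = 715 ways to choose the 4.
Count the complement (more than 2 doctors): C(7,3)·C(6,1) + C(7,4)·C(6,0) = 210 + 35 = 245.
Probability = 1 − 245/715 = 470/715 = 94/143.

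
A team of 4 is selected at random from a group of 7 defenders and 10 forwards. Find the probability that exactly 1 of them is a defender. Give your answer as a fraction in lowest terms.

6/17

There are C(17,4) = 2380 ways to choose 4 from 17.
Selections with exactly 1 defender: choose 1 of the 7 defenders and 3 of the 10 forwards, C(7,1)·C(10,3) = 7·120 = 840.
Probability = 840/2380 = 6/17.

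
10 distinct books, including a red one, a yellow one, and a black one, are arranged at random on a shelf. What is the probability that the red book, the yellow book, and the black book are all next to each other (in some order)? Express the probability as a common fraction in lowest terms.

There are 10! = 3628800 arrangements.
Treat the three as one block: 8! placements × 3! orders within the block = 40320·6 = 241920.
Probability = 241920/3628800 = 1/15.

1/15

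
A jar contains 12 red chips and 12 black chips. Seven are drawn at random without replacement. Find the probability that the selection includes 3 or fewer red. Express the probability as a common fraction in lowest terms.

1/2

There are C(24,7) = 346104 ways to choose the 7.
Favorable selections (3 or fewer red): C(12,0)·C(12,7) + C(12,1)·C(12,6) + C(12,2)·C(12,5) + C(12,3)·C(12,4) = 792 + 11088 + 52272 + 108900 = 173052.
Probability = 173052/346104 = 1/2.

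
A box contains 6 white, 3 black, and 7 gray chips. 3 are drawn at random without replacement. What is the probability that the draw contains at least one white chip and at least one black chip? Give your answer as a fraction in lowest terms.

27/80

There are C(16,3) = 560 possible draws.
By inclusion-exclusion on the complements, draws missing all white or all black: C(10,3) + C(13,3) − C(7,3) = 120 + 286 − 35 = 371.
So draws with at least one of each: 560 − 371 = 189, probability 189/560 = 27/80.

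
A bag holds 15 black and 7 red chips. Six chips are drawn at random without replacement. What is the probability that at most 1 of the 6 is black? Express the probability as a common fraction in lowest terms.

There are C(22,6) = 74613 ways to choose the 6.
Favorable selections (at most 1 black): C(15,0)·C(7,6) + C(15,1)·C(7,5) = 7 + 315 = 322.
Probability = 322/74613 = 46/10659.

46/10659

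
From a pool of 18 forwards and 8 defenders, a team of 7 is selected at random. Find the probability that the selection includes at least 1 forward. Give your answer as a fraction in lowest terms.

82224/82225

There are C(26,7) = 657800 ways to choose the 7.
The complement is all 7 are defenders: C(8,7) = 8.
Probability = 1 − 8/657800 = 657792/657800 = 82224/82225.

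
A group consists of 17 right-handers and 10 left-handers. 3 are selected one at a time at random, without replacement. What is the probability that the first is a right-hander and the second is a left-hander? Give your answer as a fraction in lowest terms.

85/351

Multiply the conditional probabilities at each draw: 17/27 · 10/26 = 170/702 = 85/351.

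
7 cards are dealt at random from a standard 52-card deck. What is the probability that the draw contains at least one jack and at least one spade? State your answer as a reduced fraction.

There are C(52,7) = 133784560 possible draws.
By inclusion-exclusion on the complements, draws missing all jacks or all spades: C(48,7) + C(39,7) − C(36,7) = 73629072 + 15380937 − 8347680 = 80662329.
So draws with at least one of each: 133784560 − 80662329 = 53122231, probability 53122231/133784560.

53122231/133784560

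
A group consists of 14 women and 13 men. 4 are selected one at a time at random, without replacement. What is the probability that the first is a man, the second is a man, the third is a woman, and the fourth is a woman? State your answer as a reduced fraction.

91/1350

Multiply the conditional probabilities at each draw: 13/27 · 12/26 · 14/25 · 13/24 = 28392/421200 = 91/1350.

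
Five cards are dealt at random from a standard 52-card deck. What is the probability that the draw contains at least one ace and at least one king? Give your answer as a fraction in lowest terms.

6509/64974

There are C(52,5) = 2598960 possible draws.
By inclusion-exclusion on the complements, draws missing all aces or all kings: C(48,5) + C(48,5) − C(44,5) = 1712304 + 1712304 − 1086008 = 2338600.
So draws with at least one of each: 2598960 − 2338600 = 260360, probability 260360/2598960 = 6509/64974.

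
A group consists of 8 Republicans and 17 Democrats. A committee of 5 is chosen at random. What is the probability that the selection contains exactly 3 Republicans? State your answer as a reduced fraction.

There are C(25,5) = 53130 ways to choose 5 from 25.
Selections with exactly 3 Republicans: choose 3 of the 8 Republicans and 2 of the 17 Democrats, C(8,3)·C(17,2) = 56·136 = 7616.
Probability = 7616/53130 = 544/3795.

544/3795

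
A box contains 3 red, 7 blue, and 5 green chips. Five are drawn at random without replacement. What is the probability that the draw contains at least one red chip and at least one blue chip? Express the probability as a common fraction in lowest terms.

28/39

There are C(15,5) = 3003 possible draws.
By inclusion-exclusion on the complements, draws missing all red or all blue: C(12,5) + C(8,5) − C(5,5) = 792 + 56 − 1 = 847.
So draws with at least one of each: 3003 − 847 = 2156, probability 2156/3003 = 28/39.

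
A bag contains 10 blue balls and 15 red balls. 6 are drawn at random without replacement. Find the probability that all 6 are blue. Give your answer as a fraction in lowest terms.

There are C(25,6) = 177100 possible selections.
Selections with all blue: C(10,6) = 210.
Probability = 210/177100 = 3/2530.

3/2530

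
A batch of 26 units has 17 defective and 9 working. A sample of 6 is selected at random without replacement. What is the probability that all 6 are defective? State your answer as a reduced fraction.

There are C(26,6) = 230230 possible selections.
Selections with all defective: C(17,6) = 12376.
Probability = 12376/230230 = 68/1265.

68/1265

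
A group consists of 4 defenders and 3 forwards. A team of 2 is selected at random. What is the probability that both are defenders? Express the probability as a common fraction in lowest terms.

There are C(7,2) = 21 possible selections.
Selections with all defenders: C(4,2) = 6.
Probability = 6/21 = 2/7.

2/7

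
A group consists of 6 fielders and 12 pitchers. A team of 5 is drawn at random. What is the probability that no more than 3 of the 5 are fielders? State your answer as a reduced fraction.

Total selections: C(18,5) = 8568.
Favorable selections (no more than 3 fielders): C(6,0)·C(12,5) + C(6,1)·C(12,4) + C(6,2)·C(12,3) + C(6,3)·C(12,2) = 792 + 2970 + 3300 + 1320 = 8382.
Probability = 8382/8568 = 1397/1428.

1397/1428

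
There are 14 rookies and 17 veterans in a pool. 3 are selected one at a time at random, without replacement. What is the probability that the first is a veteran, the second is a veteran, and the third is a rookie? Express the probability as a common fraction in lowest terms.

1904/13485

Multiply the conditional probabilities at each draw: 17/31 · 16/30 · 14/29 = 3808/26970 = 1904/13485.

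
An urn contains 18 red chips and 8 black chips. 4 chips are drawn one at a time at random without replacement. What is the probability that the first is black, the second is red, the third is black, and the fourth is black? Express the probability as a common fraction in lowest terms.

Multiply the conditional probabilities at each draw: 8/26 · 18/25 · 7/24 · 6/23 = 6048/358800 = 126/7475.

126/7475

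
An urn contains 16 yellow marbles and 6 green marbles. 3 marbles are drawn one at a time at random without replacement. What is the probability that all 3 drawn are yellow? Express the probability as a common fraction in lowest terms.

Multiply the conditional probabilities at each draw: 16/22 · 15/21 · 14/20 = 3360/9240 = 4/11.

4/11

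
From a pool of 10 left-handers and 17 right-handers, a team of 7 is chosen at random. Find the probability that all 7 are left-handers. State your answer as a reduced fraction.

4/29601

There are C(27,7) = 888030 possible selections.
Selections with all left-handers: C(10,7) = 120.
Probability = 120/888030 = 4/29601.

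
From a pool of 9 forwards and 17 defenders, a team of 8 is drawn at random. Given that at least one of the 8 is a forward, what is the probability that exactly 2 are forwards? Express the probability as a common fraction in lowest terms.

3808/13145

Work in counts. Selections with at least one forward: C(26,8) − C(17,8) = 1562275 − 24310 = 1537965.
Of those, selections where exactly 2 are forwards: C(9,2)·C(17,6) = 36·12376 = 445536.
Conditional probability = 445536/1537965 = 3808/13145.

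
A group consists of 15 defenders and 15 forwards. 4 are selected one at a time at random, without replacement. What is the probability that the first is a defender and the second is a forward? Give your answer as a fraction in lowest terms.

Multiply the conditional probabilities at each draw: 15/30 · 15/29 = 225/870 = 15/58.

15/58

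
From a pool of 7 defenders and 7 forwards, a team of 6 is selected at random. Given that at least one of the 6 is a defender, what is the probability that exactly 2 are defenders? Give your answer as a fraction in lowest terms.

Work in counts. Selections with at least one defender: C(14,6) − C(7,6) = 3003 − 7 = 2996.
Of those, selections where exactly 2 are defenders: C(7,2)·C(7,4) = 21·35 = 735.
Conditional probability = 735/2996 = 105/428.

105/428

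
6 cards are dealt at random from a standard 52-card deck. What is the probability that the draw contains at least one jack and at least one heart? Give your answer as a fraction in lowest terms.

There are C(52,6) = 20358520 possible draws.
By inclusion-exclusion on the complements, draws missing all jacks or all hearts: C(48,6) + C(39,6) − C(36,6) = 12271512 + 3262623 − 1947792 = 13586343.
So draws with at least one of each: 20358520 − 13586343 = 6772177, probability 6772177/20358520.

6772177/20358520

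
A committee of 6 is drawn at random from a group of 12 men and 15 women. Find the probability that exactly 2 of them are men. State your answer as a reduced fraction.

There are C(27,6) = 296010 ways to choose 6 from 27.
Selections with exactly 2 men: choose 2 of the 12 men and 4 of the 15 women, C(12,2)·C(15,4) = 66·1365 = 90090.
Probability = 90090/296010 = 7/23.

7/23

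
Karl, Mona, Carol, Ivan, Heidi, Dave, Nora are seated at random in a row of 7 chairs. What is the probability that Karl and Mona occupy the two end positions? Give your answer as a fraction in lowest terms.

There are 7! = 5040 arrangements.
Place Karl and Mona at the ends in 2 ways, arrange the remaining 5 in 5! = 120 ways: 2·120 = 240.
Probability = 240/5040 = 1/21.

1/21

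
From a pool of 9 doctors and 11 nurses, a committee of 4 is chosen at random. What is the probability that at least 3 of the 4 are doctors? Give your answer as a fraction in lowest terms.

70/323

There are C(20,4) = 4845 ways to choose the 4.
Favorable selections (at least 3 doctors): C(9,3)·C(11,1) + C(9,4)·C(11,0) = 924 + 126 = 1050.
Probability = 1050/4845 = 70/323.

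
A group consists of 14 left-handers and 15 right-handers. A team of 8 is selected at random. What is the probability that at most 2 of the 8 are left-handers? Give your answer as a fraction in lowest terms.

772/6003

There are C(29,8) = 4292145 ways to choose the 8.
Favorable selections (at most 2 left-handers): C(14,0)·C(15,8) + C(14,1)·C(15,7) + C(14,2)·C(15,6) = 6435 + 90090 + 455455 = 551980.
Probability = 551980/4292145 = 772/6003.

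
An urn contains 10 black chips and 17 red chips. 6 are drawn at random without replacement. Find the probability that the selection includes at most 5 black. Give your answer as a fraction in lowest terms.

9860/9867

There are C(27,6) = 296010 ways to choose the 6.
The complement is exactly 6 black: C(10,6)·C(17,0) = 210.
Probability = 1 − 210/296010 = 295800/296010 = 9860/9867.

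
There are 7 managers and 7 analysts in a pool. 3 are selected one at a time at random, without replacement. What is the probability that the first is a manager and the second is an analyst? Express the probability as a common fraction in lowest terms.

Multiply the conditional probabilities at each draw: 7/14 · 7/13 = 49/182 = 7/26.

7/26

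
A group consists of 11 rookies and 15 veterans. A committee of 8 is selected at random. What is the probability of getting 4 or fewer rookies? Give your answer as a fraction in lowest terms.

Total selections: C(26,8) = 1562275.
Count the complement (more than 4 rookies): C(11,5)·C(15,3) + C(11,6)·C(15,2) + C(11,7)·C(15,1) + C(11,8)·C(15,0) = 210210 + 48510 + 4950 + 165 = 263835.
Probability = 1 − 263835/1562275 = 1298440/1562275 = 1816/2185.

1816/2185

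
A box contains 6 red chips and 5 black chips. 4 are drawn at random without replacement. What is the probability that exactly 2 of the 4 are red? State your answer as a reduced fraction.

5/11

Total number of selections: C(11,4) = 330.
Selections with exactly 2 red: choose 2 of the 6 red and 2 of the 5 black, C(6,2)·C(5,2) = 15·10 = 150.
Probability = 150/330 = 5/11.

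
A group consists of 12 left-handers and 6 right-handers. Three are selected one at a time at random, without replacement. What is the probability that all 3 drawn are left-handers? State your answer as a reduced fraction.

55/204

Multiply the conditional probabilities at each draw: 12/18 · 11/17 · 10/16 = 1320/4896 = 55/204.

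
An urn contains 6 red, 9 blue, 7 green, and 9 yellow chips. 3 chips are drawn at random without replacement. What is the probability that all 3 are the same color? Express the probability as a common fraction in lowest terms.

223/4495

There are C(31,3) = 4495 ways to draw 3 chips.
All same color: C(6,3) + C(9,3) + C(7,3) + C(9,3) = 20 + 84 + 35 + 84 = 223.
Probability = 223/4495.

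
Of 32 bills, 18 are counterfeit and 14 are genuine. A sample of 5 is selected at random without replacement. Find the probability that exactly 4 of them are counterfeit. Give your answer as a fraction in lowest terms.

765/3596

There are C(32,5) = 201376 ways to choose 5 from 32.
Selections with exactly 4 counterfeit: choose 4 of the 18 counterfeit and 1 of the 14 genuine, C(18,4)·C(14,1) = 3060·14 = 42840.
Probability = 42840/201376 = 765/3596.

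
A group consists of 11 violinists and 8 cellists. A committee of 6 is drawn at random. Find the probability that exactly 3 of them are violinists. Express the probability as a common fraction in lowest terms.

The sample space is all 6-subsets of the 19: C(19,6) = 27132.
Selections with exactly 3 violinists: choose 3 of the 11 violinists and 3 of the 8 cellists, C(11,3)·C(8,3) = 165·56 = 9240.
Probability = 9240/27132 = 110/323.

110/323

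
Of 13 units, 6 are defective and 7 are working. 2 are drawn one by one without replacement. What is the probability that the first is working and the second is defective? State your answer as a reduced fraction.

7/26

Multiply the conditional probabilities at each draw: 7/13 · 6/12 = 42/156 = 7/26.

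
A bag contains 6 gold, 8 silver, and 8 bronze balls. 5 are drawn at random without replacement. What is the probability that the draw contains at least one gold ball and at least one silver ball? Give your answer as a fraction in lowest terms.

130/171

There are C(22,5) = 26334 possible draws.
By inclusion-exclusion on the complements, draws missing all gold or all silver: C(16,5) + C(14,5) − C(8,5) = 4368 + 2002 − 56 = 6314.
So draws with at least one of each: 26334 − 6314 = 20020, probability 20020/26334 = 130/171.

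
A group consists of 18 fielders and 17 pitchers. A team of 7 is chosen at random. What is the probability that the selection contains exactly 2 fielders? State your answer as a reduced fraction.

The sample space is all 7-subsets of the 35: C(35,7) = 6724520.
Selections with exactly 2 fielders: choose 2 of the 18 fielders and 5 of the 17 pitchers, C(18,2)·C(17,5) = 153·6188 = 946764.
Probability = 946764/6724520 = 13923/98890.

13923/98890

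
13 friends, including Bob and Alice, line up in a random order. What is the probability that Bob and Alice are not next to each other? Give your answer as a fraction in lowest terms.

11/13

There are 13! = 6227020800 arrangements.
Arrangements with Bob and Alice adjacent: 2·12! = 958003200.
So not adjacent: 6227020800 − 958003200 = 5269017600, probability 5269017600/6227020800 = 11/13.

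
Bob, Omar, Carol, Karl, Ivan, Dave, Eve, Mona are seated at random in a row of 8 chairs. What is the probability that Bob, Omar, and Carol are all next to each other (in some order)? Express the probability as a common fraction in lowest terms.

3/28

There are 8! = 40320 arrangements.
Treat the three as one block: 6! placements × 3! orders within the block = 720·6 = 4320.
Probability = 4320/40320 = 3/28.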